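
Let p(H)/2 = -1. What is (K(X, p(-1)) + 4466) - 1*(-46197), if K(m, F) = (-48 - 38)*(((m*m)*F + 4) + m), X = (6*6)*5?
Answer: 5607639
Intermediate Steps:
p(H) = -2 (p(H) = 2*(-1) = -2)
X = 180 (X = 36*5 = 180)
K(m, F) = -344 - 86*m - 86*F*m² (K(m, F) = -86*((m²*F + 4) + m) = -86*((F*m² + 4) + m) = -86*((4 + F*m²) + m) = -86*(4 + m + F*m²) = -344 - 86*m - 86*F*m²)
(K(X, p(-1)) + 4466) - 1*(-46197) = ((-344 - 86*180 - 86*(-2)*180²) + 4466) - 1*(-46197) = ((-344 - 15480 - 86*(-2)*32400) + 4466) + 46197 = ((-344 - 15480 + 5572800) + 4466) + 46197 = (5556976 + 4466) + 46197 = 5561442 + 46197 = 5607639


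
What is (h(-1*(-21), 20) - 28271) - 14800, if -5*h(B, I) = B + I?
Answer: -215396/5 ≈ -43079.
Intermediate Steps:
h(B, I) = -B/5 - I/5 (h(B, I) = -(B + I)/5 = -B/5 - I/5)
(h(-1*(-21), 20) - 28271) - 14800 = ((-(-1)*(-21)/5 - ⅕*20) - 28271) - 14800 = ((-⅕*21 - 4) - 28271) - 14800 = ((-21/5 - 4) - 28271) - 14800 = (-41/5 - 28271) - 14800 = -141396/5 - 14800 = -215396/5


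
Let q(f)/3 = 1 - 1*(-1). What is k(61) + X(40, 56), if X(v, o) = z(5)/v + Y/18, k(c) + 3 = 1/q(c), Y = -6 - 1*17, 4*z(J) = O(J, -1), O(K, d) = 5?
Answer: -1175/288 ≈ -4.0799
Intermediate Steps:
z(J) = 5/4 (z(J) = (¼)*5 = 5/4)
Y = -23 (Y = -6 - 17 = -23)
q(f) = 6 (q(f) = 3*(1 - 1*(-1)) = 3*(1 + 1) = 3*2 = 6)
k(c) = -17/6 (k(c) = -3 + 1/6 = -3 + ⅙ = -17/6)
X(v, o) = -23/18 + 5/(4*v) (X(v, o) = 5/(4*v) - 23/18 = -23/18 + 5/(4*v))
k(61) + X(40, 56) = -17/6 + (1/36)*(45 - 46*40)/40 = -17/6 + (1/36)*(1/40)*(45 - 1840) = -17/6 + (1/36)*(1/40)*(-1795) = -17/6 - 359/288 = -1175/288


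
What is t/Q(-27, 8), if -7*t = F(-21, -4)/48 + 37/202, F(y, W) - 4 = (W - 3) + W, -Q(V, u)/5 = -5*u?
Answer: -181/6787200 ≈ -2.6668e-5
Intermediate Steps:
Q(V, u) = 25*u (Q(V, u) = -(-25)*u = 25*u)
F(y, W) = 1 + 2*W (F(y, W) = 4 + ((W - 3) + W) = 4 + ((-3 + W) + W) = 4 + (-3 + 2*W) = 1 + 2*W)
t = -181/33936 (t = -((1 + 2*(-4))/48 + 37/202)/7 = -((1 - 8)*(1/48) + 37*(1/202))/7 = -(-7*1/48 + 37/202)/7 = -(-7/48 + 37/202)/7 = -1/7*181/4848 = -181/33936 ≈ -0.0053336)
t/Q(-27, 8) = -181/(33936*(25*8)) = -181/33936/200 = -181/33936*1/200 = -181/6787200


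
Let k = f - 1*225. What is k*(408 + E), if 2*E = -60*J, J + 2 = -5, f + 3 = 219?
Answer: -5562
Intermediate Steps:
f = 216 (f = -3 + 219 = 216)
J = -7 (J = -2 - 5 = -7)
k = -9 (k = 216 - 1*225 = 216 - 225 = -9)
E = 210 (E = (-60*(-7))/2 = (½)*420 = 210)
k*(408 + E) = -9*(408 + 210) = -9*618 = -5562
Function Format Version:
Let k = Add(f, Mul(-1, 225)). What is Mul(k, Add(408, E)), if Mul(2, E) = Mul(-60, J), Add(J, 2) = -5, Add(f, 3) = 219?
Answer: -5562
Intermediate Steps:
f = 216 (f = Add(-3, 219) = 216)
J = -7 (J = Add(-2, -5) = -7)
k = -9 (k = Add(216, Mul(-1, 225)) = Add(216, -225) = -9)
E = 210 (E = Mul(Rational(1, 2), Mul(-60, -7)) = Mul(Rational(1, 2), 420) = 210)
Mul(k, Add(408, E)) = Mul(-9, Add(408, 210)) = Mul(-9, 618) = -5562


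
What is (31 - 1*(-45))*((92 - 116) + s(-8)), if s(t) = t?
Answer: -2432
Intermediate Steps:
(31 - 1*(-45))*((92 - 116) + s(-8)) = (31 - 1*(-45))*((92 - 116) - 8) = (31 + 45)*(-24 - 8) = 76*(-32) = -2432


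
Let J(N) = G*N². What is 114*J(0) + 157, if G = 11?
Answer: 157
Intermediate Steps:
J(N) = 11*N²
114*J(0) + 157 = 114*(11*0²) + 157 = 114*(11*0) + 157 = 114*0 + 157 = 0 + 157 = 157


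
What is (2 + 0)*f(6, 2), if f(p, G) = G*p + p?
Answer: 36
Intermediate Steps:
f(p, G) = p + G*p
(2 + 0)*f(6, 2) = (2 + 0)*(6*(1 + 2)) = 2*(6*3) = 2*18 = 36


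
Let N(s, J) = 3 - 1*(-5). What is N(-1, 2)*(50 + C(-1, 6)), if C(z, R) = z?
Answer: 392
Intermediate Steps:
N(s, J) = 8 (N(s, J) = 3 + 5 = 8)
N(-1, 2)*(50 + C(-1, 6)) = 8*(50 - 1) = 8*49 = 392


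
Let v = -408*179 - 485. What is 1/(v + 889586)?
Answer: 1/816069 ≈ 1.2254e-6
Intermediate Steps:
v = -73517 (v = -73032 - 485 = -73517)
1/(v + 889586) = 1/(-73517 + 889586) = 1/816069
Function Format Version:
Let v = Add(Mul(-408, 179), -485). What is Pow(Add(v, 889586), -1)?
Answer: Rational(1, 816069) ≈ 1.2254e-6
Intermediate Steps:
v = -73517 (v = Add(-73032, -485) = -73517)
Pow(Add(v, 889586), -1) = Pow(Add(-73517, 889586), -1) = Pow(816069, -1) = Rational(1, 816069)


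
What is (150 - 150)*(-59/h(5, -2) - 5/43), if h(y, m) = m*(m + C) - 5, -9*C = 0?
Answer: 0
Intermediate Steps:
C = 0 (C = -⅑*0 = 0)
h(y, m) = -5 + m² (h(y, m) = m*(m + 0) - 5 = m*m - 5 = m² - 5 = -5 + m²)
(150 - 150)*(-59/h(5, -2) - 5/43) = (150 - 150)*(-59/(-5 + (-2)²) - 5/43) = 0*(-59/(-5 + 4) - 5*1/43) = 0*(-59/(-1) - 5/43) = 0*(-59*(-1) - 5/43) = 0*(59 - 5/43) = 0*(2532/43) = 0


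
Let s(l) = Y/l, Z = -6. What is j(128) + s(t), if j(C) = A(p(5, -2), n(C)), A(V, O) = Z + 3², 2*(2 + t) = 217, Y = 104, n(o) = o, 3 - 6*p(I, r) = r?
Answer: 847/213 ≈ 3.9765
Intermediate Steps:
p(I, r) = ½ - r/6
t = 213/2 (t = -2 + (½)*217 = -2 + 217/2 = 213/2 ≈ 106.50)
A(V, O) = 3 (A(V, O) = -6 + 3² = -6 + 9 = 3)
s(l) = 104/l
j(C) = 3
j(128) + s(t) = 3 + 104/(213/2) = 3 + 104*(2/213) = 3 + 208/213 = 847/213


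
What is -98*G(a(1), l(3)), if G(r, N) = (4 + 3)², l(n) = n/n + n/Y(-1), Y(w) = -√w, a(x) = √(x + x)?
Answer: -4802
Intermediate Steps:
a(x) = √2*√x (a(x) = √(2*x) = √2*√x)
l(n) = 1 + I*n (l(n) = n/n + n/((-√(-1))) = 1 + n/((-I)) = 1 + n*I = 1 + I*n)
G(r, N) = 49 (G(r, N) = 7² = 49)
-98*G(a(1), l(3)) = -98*49 = -4802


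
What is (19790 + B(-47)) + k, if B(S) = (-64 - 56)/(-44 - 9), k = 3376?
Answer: 1227918/53 ≈ 23168.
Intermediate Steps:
B(S) = 120/53 (B(S) = -120/(-53) = -120*(-1/53) = 120/53)
(19790 + B(-47)) + k = (19790 + 120/53) + 3376 = 1048990/53 + 3376 = 1227918/53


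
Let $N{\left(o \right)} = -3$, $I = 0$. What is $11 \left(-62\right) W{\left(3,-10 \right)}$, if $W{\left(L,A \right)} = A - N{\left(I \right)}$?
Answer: $4774$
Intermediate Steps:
$W{\left(L,A \right)} = 3 + A$ ($W{\left(L,A \right)} = A - -3 = A + 3 = 3 + A$)
$11 \left(-62\right) W{\left(3,-10 \right)} = 11 \left(-62\right) \left(3 - 10\right) = \left(-682\right) \left(-7\right) = 4774$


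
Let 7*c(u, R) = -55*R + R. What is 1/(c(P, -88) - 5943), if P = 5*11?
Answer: -7/36849 ≈ -0.00018996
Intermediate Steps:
P = 55
c(u, R) = -54*R/7 (c(u, R) = (-55*R + R)/7 = (-54*R)/7 = -54*R/7)
1/(c(P, -88) - 5943) = 1/(-54/7*(-88) - 5943) = 1/(4752/7 - 5943) = 1/(-36849/7) = -7/36849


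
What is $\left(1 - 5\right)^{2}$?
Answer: $16$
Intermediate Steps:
$\left(1 - 5\right)^{2} = \left(-4\right)^{2} = 16$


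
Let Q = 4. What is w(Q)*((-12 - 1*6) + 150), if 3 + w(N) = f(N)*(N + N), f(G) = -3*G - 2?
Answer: -15180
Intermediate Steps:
f(G) = -2 - 3*G
w(N) = -3 + 2*N*(-2 - 3*N) (w(N) = -3 + (-2 - 3*N)*(N + N) = -3 + (-2 - 3*N)*(2*N) = -3 + 2*N*(-2 - 3*N))
w(Q)*((-12 - 1*6) + 150) = (-3 - 2*4*(2 + 3*4))*((-12 - 1*6) + 150) = (-3 - 2*4*(2 + 12))*((-12 - 6) + 150) = (-3 - 2*4*14)*(-18 + 150) = (-3 - 112)*132 = -115*132 = -15180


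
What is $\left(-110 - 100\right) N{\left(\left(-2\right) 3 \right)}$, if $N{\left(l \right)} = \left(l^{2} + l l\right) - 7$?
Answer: $-13650$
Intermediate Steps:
$N{\left(l \right)} = -7 + 2 l^{2}$ ($N{\left(l \right)} = \left(l^{2} + l^{2}\right) - 7 = 2 l^{2} - 7 = -7 + 2 l^{2}$)
$\left(-110 - 100\right) N{\left(\left(-2\right) 3 \right)} = \left(-110 - 100\right) \left(-7 + 2 \left(\left(-2\right) 3\right)^{2}\right) = - 210 \left(-7 + 2 \left(-6\right)^{2}\right) = - 210 \left(-7 + 2 \cdot 36\right) = - 210 \left(-7 + 72\right) = \left(-210\right) 65 = -13650$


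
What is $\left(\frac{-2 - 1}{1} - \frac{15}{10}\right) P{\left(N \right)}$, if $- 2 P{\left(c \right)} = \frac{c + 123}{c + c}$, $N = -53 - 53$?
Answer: $- \frac{153}{848} \approx -0.18042$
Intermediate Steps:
$N = -106$ ($N = -53 - 53 = -106$)
$P{\left(c \right)} = - \frac{123 + c}{4 c}$ ($P{\left(c \right)} = - \frac{\left(c + 123\right) \frac{1}{c + c}}{2} = - \frac{\left(123 + c\right) \frac{1}{2 c}}{2} = - \frac{\frac{1}{2} \frac{1}{c} \left(123 + c\right)}{2} = - \frac{123 + c}{4 c}$)
$\left(\frac{-2 - 1}{1} - \frac{15}{10}\right) P{\left(N \right)} = \left(\frac{-2 - 1}{1} - \frac{15}{10}\right) \frac{-123 - -106}{4 \left(-106\right)} = \left(\left(-3\right) 1 - \frac{3}{2}\right) \frac{1}{4} \left(- \frac{1}{106}\right) \left(-123 + 106\right) = \left(-3 - \frac{3}{2}\right) \frac{1}{4} \left(- \frac{1}{106}\right) \left(-17\right) = \left(- \frac{9}{2}\right) \frac{17}{424} = - \frac{153}{848}$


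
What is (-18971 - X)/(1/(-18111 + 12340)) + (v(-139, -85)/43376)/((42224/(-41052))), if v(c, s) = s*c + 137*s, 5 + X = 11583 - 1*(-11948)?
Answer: 56147216802632381/228938528 ≈ 2.4525e+8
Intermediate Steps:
X = 23526 (X = -5 + (11583 - 1*(-11948)) = -5 + (11583 + 11948) = -5 + 23531 = 23526)
v(c, s) = 137*s + c*s (v(c, s) = c*s + 137*s = 137*s + c*s)
(-18971 - X)/(1/(-18111 + 12340)) + (v(-139, -85)/43376)/((42224/(-41052))) = (-18971 - 1*23526)/(1/(-18111 + 12340)) + (-85*(137 - 139)/43376)/((42224/(-41052))) = (-18971 - 23526)/(1/(-5771)) + (-85*(-2)*(1/43376))/((42224*(-1/41052))) = -42497/(-1/5771) + (170*(1/43376))/(-10556/10263) = -42497*(-5771) + (85/21688)*(-10263/10556) = 245250187 - 872355/228938528 = 56147216802632381/228938528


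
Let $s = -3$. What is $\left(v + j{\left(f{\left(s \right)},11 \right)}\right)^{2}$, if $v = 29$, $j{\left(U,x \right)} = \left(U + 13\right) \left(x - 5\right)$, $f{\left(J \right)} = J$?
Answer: $7921$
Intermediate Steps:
$j{\left(U,x \right)} = \left(-5 + x\right) \left(13 + U\right)$ ($j{\left(U,x \right)} = \left(13 + U\right) \left(-5 + x\right) = \left(-5 + x\right) \left(13 + U\right)$)
$\left(v + j{\left(f{\left(s \right)},11 \right)}\right)^{2} = \left(29 - -60\right)^{2} = \left(29 + \left(-65 + 15 + 143 - 33\right)\right)^{2} = \left(29 + 60\right)^{2} = 89^{2} = 7921$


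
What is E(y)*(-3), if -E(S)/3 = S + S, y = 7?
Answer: 126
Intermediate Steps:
E(S) = -6*S (E(S) = -3*(S + S) = -6*S)
E(y)*(-3) = -6*7*(-3) = -42*(-3) = 126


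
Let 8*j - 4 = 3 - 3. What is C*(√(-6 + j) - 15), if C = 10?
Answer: -150 + 5*I*√22 ≈ -150.0 + 23.452*I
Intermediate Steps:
j = ½ (j = ½ + (3 - 3)/8 = ½ + (⅛)*0 = ½ + 0 = ½ ≈ 0.50000)
C*(√(-6 + j) - 15) = 10*(√(-6 + ½) - 15) = 10*(√(-11/2) - 15) = 10*(I*√22/2 - 15) = 10*(-15 + I*√22/2) = -150 + 5*I*√22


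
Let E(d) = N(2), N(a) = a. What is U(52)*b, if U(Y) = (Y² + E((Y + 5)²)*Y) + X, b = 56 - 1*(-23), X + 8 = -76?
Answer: 215196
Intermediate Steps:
X = -84 (X = -8 - 76 = -84)
E(d) = 2
b = 79 (b = 56 + 23 = 79)
U(Y) = -84 + Y² + 2*Y (U(Y) = (Y² + 2*Y) - 84 = -84 + Y² + 2*Y)
U(52)*b = (-84 + 52² + 2*52)*79 = (-84 + 2704 + 104)*79 = 2724*79 = 215196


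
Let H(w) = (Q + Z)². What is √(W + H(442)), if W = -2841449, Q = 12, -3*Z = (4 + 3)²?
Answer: 2*I*√6393218/3 ≈ 1685.7*I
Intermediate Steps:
Z = -49/3 (Z = -(4 + 3)²/3 = -⅓*7² = -⅓*49 = -49/3 ≈ -16.333)
H(w) = 169/9 (H(w) = (12 - 49/3)² = (-13/3)² = 169/9)
√(W + H(442)) = √(-2841449 + 169/9) = √(-25572872/9) = 2*I*√6393218/3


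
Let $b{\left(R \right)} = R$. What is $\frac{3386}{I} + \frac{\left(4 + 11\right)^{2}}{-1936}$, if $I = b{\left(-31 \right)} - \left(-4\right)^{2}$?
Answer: $- \frac{6565871}{90992} \approx -72.159$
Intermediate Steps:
$I = -47$ ($I = -31 - \left(-4\right)^{2} = -31 - 16 = -47$)
$\frac{3386}{I} + \frac{\left(4 + 11\right)^{2}}{-1936} = \frac{3386}{-47} + \frac{\left(4 + 11\right)^{2}}{-1936} = 3386 \left(- \frac{1}{47}\right) + 15^{2} \left(- \frac{1}{1936}\right) = - \frac{3386}{47} + 225 \left(- \frac{1}{1936}\right) = - \frac{3386}{47} - \frac{225}{1936} = - \frac{6565871}{90992}$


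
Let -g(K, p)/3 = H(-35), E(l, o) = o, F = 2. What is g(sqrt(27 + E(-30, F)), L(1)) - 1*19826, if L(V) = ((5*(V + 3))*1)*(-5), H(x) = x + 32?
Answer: -19817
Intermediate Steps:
H(x) = 32 + x
L(V) = -75 - 25*V (L(V) = ((5*(3 + V))*1)*(-5) = ((15 + 5*V)*1)*(-5) = (15 + 5*V)*(-5) = -75 - 25*V)
g(K, p) = 9 (g(K, p) = -3*(32 - 35) = -3*(-3) = 9)
g(sqrt(27 + E(-30, F)), L(1)) - 1*19826 = 9 - 1*19826 = 9 - 19826 = -19817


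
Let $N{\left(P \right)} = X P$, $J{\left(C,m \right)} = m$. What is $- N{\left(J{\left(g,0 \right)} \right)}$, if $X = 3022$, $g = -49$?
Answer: $0$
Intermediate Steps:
$N{\left(P \right)} = 3022 P$
$- N{\left(J{\left(g,0 \right)} \right)} = - 3022 \cdot 0 = \left(-1\right) 0 = 0$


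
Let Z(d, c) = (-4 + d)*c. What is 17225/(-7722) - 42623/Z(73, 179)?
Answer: -13894379/2445498 ≈ -5.6816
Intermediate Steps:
Z(d, c) = c*(-4 + d)
17225/(-7722) - 42623/Z(73, 179) = 17225/(-7722) - 42623*1/(179*(-4 + 73)) = 17225*(-1/7722) - 42623/(179*69) = -1325/594 - 42623/12351 = -13894379/2445498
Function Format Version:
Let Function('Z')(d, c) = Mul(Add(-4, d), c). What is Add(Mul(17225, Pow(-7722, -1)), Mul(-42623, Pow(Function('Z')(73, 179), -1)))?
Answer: Rational(-13894379, 2445498) ≈ -5.6816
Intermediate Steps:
Function('Z')(d, c) = Mul(c, Add(-4, d))
Add(Mul(17225, Pow(-7722, -1)), Mul(-42623, Pow(Function('Z')(73, 179), -1))) = Add(Mul(17225, Pow(-7722, -1)), Mul(-42623, Pow(Mul(179, Add(-4, 73)), -1))) = Add(Mul(17225, Rational(-1, 7722)), Mul(-42623, Pow(Mul(179, 69), -1))) = Add(Rational(-1325, 594), Mul(-42623, Pow(12351, -1))) = Add(Rational(-1325, 594), Mul(-42623, Rational(1, 12351))) = Add(Rational(-1325, 594), Rational(-42623, 12351)) = Rational(-13894379, 2445498)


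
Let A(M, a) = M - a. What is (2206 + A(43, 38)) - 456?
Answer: 1755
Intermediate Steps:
(2206 + A(43, 38)) - 456 = (2206 + (43 - 1*38)) - 456 = (2206 + (43 - 38)) - 456 = (2206 + 5) - 456 = 2211 - 456 = 1755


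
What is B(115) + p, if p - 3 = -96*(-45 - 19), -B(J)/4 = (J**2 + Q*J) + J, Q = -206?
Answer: 47547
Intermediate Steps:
B(J) = -4*J**2 + 820*J (B(J) = -4*((J**2 - 206*J) + J) = -4*(J**2 - 205*J) = -4*J**2 + 820*J)
p = 6147 (p = 3 - 96*(-45 - 19) = 3 - 96*(-64) = 3 + 6144 = 6147)
B(115) + p = 4*115*(205 - 1*115) + 6147 = 4*115*(205 - 115) + 6147 = 4*115*90 + 6147 = 41400 + 6147 = 47547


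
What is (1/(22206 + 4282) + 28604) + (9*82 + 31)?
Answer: 778032025/26488 ≈ 29373.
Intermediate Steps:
(1/(22206 + 4282) + 28604) + (9*82 + 31) = (1/26488 + 28604) + (738 + 31) = (1/26488 + 28604) + 769 = 757662753/26488 + 769 = 778032025/26488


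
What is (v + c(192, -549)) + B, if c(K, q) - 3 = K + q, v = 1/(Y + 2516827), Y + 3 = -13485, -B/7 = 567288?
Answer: -9941685404429/2503339 ≈ -3.9714e+6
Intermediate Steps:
B = -3971016 (B = -7*567288 = -3971016)
Y = -13488 (Y = -3 - 13485 = -13488)
v = 1/2503339 (v = 1/(-13488 + 2516827) = 1/2503339 ≈ 3.9947e-7)
c(K, q) = 3 + K + q (c(K, q) = 3 + (K + q) = 3 + K + q)
(v + c(192, -549)) + B = (1/2503339 + (3 + 192 - 549)) - 3971016 = (1/2503339 - 354) - 3971016 = -886182005/2503339 - 3971016 = -9941685404429/2503339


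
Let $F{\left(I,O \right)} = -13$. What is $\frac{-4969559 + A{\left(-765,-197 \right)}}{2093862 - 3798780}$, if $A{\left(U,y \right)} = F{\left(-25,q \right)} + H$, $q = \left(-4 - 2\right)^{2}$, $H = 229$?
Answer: $\frac{4969343}{1704918} \approx 2.9147$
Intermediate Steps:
$q = 36$ ($q = \left(-6\right)^{2} = 36$)
$A{\left(U,y \right)} = 216$ ($A{\left(U,y \right)} = -13 + 229 = 216$)
$\frac{-4969559 + A{\left(-765,-197 \right)}}{2093862 - 3798780} = \frac{-4969559 + 216}{2093862 - 3798780} = - \frac{4969343}{-1704918} = \left(-4969343\right) \left(- \frac{1}{1704918}\right) = \frac{4969343}{1704918}$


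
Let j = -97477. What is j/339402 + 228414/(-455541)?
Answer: -40642979495/51537175494 ≈ -0.78861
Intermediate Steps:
j/339402 + 228414/(-455541) = -97477/339402 + 228414/(-455541) = -97477*1/339402 + 228414*(-1/455541) = -97477/339402 - 76138/151847 = -40642979495/51537175494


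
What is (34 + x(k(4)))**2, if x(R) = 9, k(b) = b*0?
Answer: 1849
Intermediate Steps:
k(b) = 0
(34 + x(k(4)))**2 = (34 + 9)**2 = 43**2 = 1849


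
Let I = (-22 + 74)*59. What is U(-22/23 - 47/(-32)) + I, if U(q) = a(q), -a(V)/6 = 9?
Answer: 3014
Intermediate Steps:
a(V) = -54 (a(V) = -6*9 = -54)
I = 3068 (I = 52*59 = 3068)
U(q) = -54
U(-22/23 - 47/(-32)) + I = -54 + 3068 = 3014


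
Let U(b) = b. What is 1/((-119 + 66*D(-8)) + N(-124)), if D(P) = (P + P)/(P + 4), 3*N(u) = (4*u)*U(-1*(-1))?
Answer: -3/61 ≈ -0.049180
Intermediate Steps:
N(u) = 4*u/3 (N(u) = ((4*u)*(-1*(-1)))/3 = ((4*u)*1)/3 = (4*u)/3 = 4*u/3)
D(P) = 2*P/(4 + P) (D(P) = (2*P)/(4 + P) = 2*P/(4 + P))
1/((-119 + 66*D(-8)) + N(-124)) = 1/((-119 + 66*(2*(-8)/(4 - 8))) + (4/3)*(-124)) = 1/((-119 + 66*(2*(-8)/(-4))) - 496/3) = 1/((-119 + 66*(2*(-8)*(-¼))) - 496/3) = 1/((-119 + 66*4) - 496/3) = 1/((-119 + 264) - 496/3) = 1/(145 - 496/3) = 1/(-61/3) = -3/61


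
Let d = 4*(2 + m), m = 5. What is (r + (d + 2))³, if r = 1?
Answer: 29791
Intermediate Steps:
d = 28 (d = 4*(2 + 5) = 4*7 = 28)
(r + (d + 2))³ = (1 + (28 + 2))³ = (1 + 30)³ = 31³ = 29791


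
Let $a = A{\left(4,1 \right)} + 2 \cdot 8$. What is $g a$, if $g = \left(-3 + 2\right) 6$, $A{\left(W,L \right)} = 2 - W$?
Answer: $-84$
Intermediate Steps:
$a = 14$ ($a = \left(2 - 4\right) + 2 \cdot 8 = \left(2 - 4\right) + 16 = -2 + 16 = 14$)
$g = -6$ ($g = \left(-1\right) 6 = -6$)
$g a = \left(-6\right) 14 = -84$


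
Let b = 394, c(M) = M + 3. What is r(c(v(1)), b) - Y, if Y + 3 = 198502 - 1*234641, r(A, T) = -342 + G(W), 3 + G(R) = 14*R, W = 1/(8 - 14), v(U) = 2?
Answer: 107384/3 ≈ 35795.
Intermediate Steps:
c(M) = 3 + M
W = -1/6 (W = 1/(-6) = -1/6 ≈ -0.16667)
G(R) = -3 + 14*R
r(A, T) = -1042/3 (r(A, T) = -342 + (-3 + 14*(-1/6)) = -342 + (-3 - 7/3) = -342 - 16/3 = -1042/3)
Y = -36142 (Y = -3 + (198502 - 1*234641) = -3 + (198502 - 234641) = -3 - 36139 = -36142)
r(c(v(1)), b) - Y = -1042/3 - 1*(-36142) = -1042/3 + 36142 = 107384/3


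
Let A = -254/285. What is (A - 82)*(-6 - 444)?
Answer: 708720/19 ≈ 37301.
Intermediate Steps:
A = -254/285 (A = -254*1/285 = -254/285 ≈ -0.89123)
(A - 82)*(-6 - 444) = (-254/285 - 82)*(-6 - 444) = -23624/285*(-450) = 708720/19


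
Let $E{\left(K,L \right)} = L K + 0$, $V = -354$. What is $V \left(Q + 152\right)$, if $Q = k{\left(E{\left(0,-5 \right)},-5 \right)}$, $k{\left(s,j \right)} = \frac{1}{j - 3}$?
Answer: $- \frac{215055}{4} \approx -53764.0$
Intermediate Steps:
$E{\left(K,L \right)} = K L$ ($E{\left(K,L \right)} = K L + 0 = K L$)
$k{\left(s,j \right)} = \frac{1}{-3 + j}$
$Q = - \frac{1}{8}$ ($Q = \frac{1}{-3 - 5} = \frac{1}{-8} = - \frac{1}{8} \approx -0.125$)
$V \left(Q + 152\right) = - 354 \left(- \frac{1}{8} + 152\right) = \left(-354\right) \frac{1215}{8} = - \frac{215055}{4}$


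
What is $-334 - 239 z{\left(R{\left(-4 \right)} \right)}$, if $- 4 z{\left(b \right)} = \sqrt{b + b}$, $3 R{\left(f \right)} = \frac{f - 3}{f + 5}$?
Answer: $-334 + \frac{239 i \sqrt{42}}{12} \approx -334.0 + 129.07 i$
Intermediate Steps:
$R{\left(f \right)} = \frac{-3 + f}{3 \left(5 + f\right)}$ ($R{\left(f \right)} = \frac{\left(f - 3\right) \frac{1}{f + 5}}{3} = \frac{\left(-3 + f\right) \frac{1}{5 + f}}{3} = \frac{\frac{1}{5 + f} \left(-3 + f\right)}{3} = \frac{-3 + f}{3 \left(5 + f\right)}$)
$z{\left(b \right)} = - \frac{\sqrt{2} \sqrt{b}}{4}$ ($z{\left(b \right)} = - \frac{\sqrt{b + b}}{4} = - \frac{\sqrt{2 b}}{4} = - \frac{\sqrt{2} \sqrt{b}}{4}$)
$-334 - 239 z{\left(R{\left(-4 \right)} \right)} = -334 - 239 \left(- \frac{\sqrt{2} \sqrt{\frac{-3 - 4}{3 \left(5 - 4\right)}}}{4}\right) = -334 - 239 \left(- \frac{\sqrt{2} \sqrt{\frac{1}{3} \cdot 1^{-1} \left(-7\right)}}{4}\right) = -334 - 239 \left(- \frac{\sqrt{2} \sqrt{\frac{1}{3} \cdot 1 \left(-7\right)}}{4}\right) = -334 - 239 \left(- \frac{\sqrt{2} \sqrt{- \frac{7}{3}}}{4}\right) = -334 - 239 \left(- \frac{\sqrt{2} \frac{i \sqrt{21}}{3}}{4}\right) = -334 - 239 \left(- \frac{i \sqrt{42}}{12}\right) = -334 + \frac{239 i \sqrt{42}}{12}$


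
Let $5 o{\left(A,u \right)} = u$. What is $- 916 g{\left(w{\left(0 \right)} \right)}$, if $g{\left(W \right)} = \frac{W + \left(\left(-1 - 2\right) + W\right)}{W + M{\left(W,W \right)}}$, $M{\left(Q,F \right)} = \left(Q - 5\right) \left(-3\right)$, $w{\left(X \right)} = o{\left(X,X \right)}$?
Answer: $\frac{916}{5} \approx 183.2$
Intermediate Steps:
$o{\left(A,u \right)} = \frac{u}{5}$
$w{\left(X \right)} = \frac{X}{5}$
$M{\left(Q,F \right)} = 15 - 3 Q$ ($M{\left(Q,F \right)} = \left(-5 + Q\right) \left(-3\right) = 15 - 3 Q$)
$g{\left(W \right)} = \frac{-3 + 2 W}{15 - 2 W}$ ($g{\left(W \right)} = \frac{W + \left(\left(-1 - 2\right) + W\right)}{W - \left(-15 + 3 W\right)} = \frac{W + \left(-3 + W\right)}{15 - 2 W} = \frac{-3 + 2 W}{15 - 2 W}$)
$- 916 g{\left(w{\left(0 \right)} \right)} = - 916 \frac{3 - 2 \cdot \frac{1}{5} \cdot 0}{-15 + 2 \cdot \frac{1}{5} \cdot 0} = - 916 \frac{3 - 0}{-15 + 2 \cdot 0} = - 916 \frac{3 + 0}{-15 + 0} = - 916 \frac{1}{-15} \cdot 3 = - 916 \left(\left(- \frac{1}{15}\right) 3\right) = \left(-916\right) \left(- \frac{1}{5}\right) = \frac{916}{5}$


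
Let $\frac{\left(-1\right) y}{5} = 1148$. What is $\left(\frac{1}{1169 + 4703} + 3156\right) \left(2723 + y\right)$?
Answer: $- \frac{55911143561}{5872} \approx -9.5216 \cdot 10^{6}$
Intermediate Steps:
$y = -5740$ ($y = \left(-5\right) 1148 = -5740$)
$\left(\frac{1}{1169 + 4703} + 3156\right) \left(2723 + y\right) = \left(\frac{1}{1169 + 4703} + 3156\right) \left(2723 - 5740\right) = \left(\frac{1}{5872} + 3156\right) \left(-3017\right) = \frac{18532033}{5872} \left(-3017\right) = - \frac{55911143561}{5872}$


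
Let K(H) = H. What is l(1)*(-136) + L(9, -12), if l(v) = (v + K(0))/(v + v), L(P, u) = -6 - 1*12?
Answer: -86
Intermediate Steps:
L(P, u) = -18 (L(P, u) = -6 - 12 = -18)
l(v) = ½ (l(v) = (v + 0)/(v + v) = v/((2*v)) = v*(1/(2*v)) = ½)
l(1)*(-136) + L(9, -12) = (½)*(-136) - 18 = -68 - 18 = -86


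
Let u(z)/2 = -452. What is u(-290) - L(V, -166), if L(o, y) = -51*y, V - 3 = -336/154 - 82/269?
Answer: -9370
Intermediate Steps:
u(z) = -904 (u(z) = 2*(-452) = -904)
V = 1519/2959 (V = 3 + (-336/154 - 82/269) = 3 + (-336*1/154 - 82*1/269) = 3 + (-24/11 - 82/269) = 3 - 7358/2959 = 1519/2959 ≈ 0.51335)
u(-290) - L(V, -166) = -904 - (-51)*(-166) = -904 - 1*8466 = -904 - 8466 = -9370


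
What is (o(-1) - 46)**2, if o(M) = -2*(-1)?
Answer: 1936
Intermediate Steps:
o(M) = 2
(o(-1) - 46)**2 = (2 - 46)**2 = (-44)**2 = 1936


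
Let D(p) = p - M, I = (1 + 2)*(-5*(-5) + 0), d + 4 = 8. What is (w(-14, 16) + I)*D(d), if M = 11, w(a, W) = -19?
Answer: -392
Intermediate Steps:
d = 4 (d = -4 + 8 = 4)
I = 75 (I = 3*(25 + 0) = 3*25 = 75)
D(p) = -11 + p (D(p) = p - 1*11 = p - 11 = -11 + p)
(w(-14, 16) + I)*D(d) = (-19 + 75)*(-11 + 4) = 56*(-7) = -392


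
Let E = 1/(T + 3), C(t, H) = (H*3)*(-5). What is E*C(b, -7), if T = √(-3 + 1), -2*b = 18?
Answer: 315/11 - 105*I*√2/11 ≈ 28.636 - 13.499*I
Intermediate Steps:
b = -9 (b = -½*18 = -9)
T = I*√2 (T = √(-2) = I*√2 ≈ 1.4142*I)
C(t, H) = -15*H (C(t, H) = (3*H)*(-5) = -15*H)
E = 1/(3 + I*√2) (E = 1/(I*√2 + 3) = 1/(3 + I*√2) ≈ 0.27273 - 0.12856*I)
E*C(b, -7) = (3/11 - I*√2/11)*(-15*(-7)) = (3/11 - I*√2/11)*105 = 315/11 - 105*I*√2/11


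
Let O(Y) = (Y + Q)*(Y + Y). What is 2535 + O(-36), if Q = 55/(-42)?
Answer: 36549/7 ≈ 5221.3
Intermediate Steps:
Q = -55/42 (Q = 55*(-1/42) = -55/42 ≈ -1.3095)
O(Y) = 2*Y*(-55/42 + Y) (O(Y) = (Y - 55/42)*(Y + Y) = (-55/42 + Y)*(2*Y) = 2*Y*(-55/42 + Y))
2535 + O(-36) = 2535 + (1/21)*(-36)*(-55 + 42*(-36)) = 2535 + (1/21)*(-36)*(-55 - 1512) = 2535 + (1/21)*(-36)*(-1567) = 2535 + 18804/7 = 36549/7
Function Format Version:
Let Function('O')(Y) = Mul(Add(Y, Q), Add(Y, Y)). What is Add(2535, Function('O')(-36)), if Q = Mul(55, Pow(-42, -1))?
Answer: Rational(36549, 7) ≈ 5221.3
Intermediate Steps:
Q = Rational(-55, 42) (Q = Mul(55, Rational(-1, 42)) = Rational(-55, 42) ≈ -1.3095)
Function('O')(Y) = Mul(2, Y, Add(Rational(-55, 42), Y)) (Function('O')(Y) = Mul(Add(Y, Rational(-55, 42)), Add(Y, Y)) = Mul(Add(Rational(-55, 42), Y), Mul(2, Y)) = Mul(2, Y, Add(Rational(-55, 42), Y)))
Add(2535, Function('O')(-36)) = Add(2535, Mul(Rational(1, 21), -36, Add(-55, Mul(42, -36)))) = Add(2535, Mul(Rational(1, 21), -36, Add(-55, -1512))) = Add(2535, Mul(Rational(1, 21), -36, -1567)) = Add(2535, Rational(18804, 7)) = Rational(36549, 7)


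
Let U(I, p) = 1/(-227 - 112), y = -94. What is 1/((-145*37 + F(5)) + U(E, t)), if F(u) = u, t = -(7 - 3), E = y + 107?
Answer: -339/1817041 ≈ -0.00018657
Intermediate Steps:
E = 13 (E = -94 + 107 = 13)
t = -4 (t = -1*4 = -4)
U(I, p) = -1/339 (U(I, p) = 1/(-339) = -1/339)
1/((-145*37 + F(5)) + U(E, t)) = 1/((-145*37 + 5) - 1/339) = 1/((-5365 + 5) - 1/339) = 1/(-5360 - 1/339) = 1/(-1817041/339) = -339/1817041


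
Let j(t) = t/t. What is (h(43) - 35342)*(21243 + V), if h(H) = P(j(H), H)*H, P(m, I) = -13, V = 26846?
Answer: -1726443189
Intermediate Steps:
j(t) = 1
h(H) = -13*H
(h(43) - 35342)*(21243 + V) = (-13*43 - 35342)*(21243 + 26846) = (-559 - 35342)*48089 = -35901*48089 = -1726443189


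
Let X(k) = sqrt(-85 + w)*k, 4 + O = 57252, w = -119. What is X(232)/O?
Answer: 29*I*sqrt(51)/3578 ≈ 0.057882*I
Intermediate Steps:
O = 57248 (O = -4 + 57252 = 57248)
X(k) = 2*I*k*sqrt(51) (X(k) = sqrt(-85 - 119)*k = sqrt(-204)*k = (2*I*sqrt(51))*k = 2*I*k*sqrt(51))
X(232)/O = (2*I*232*sqrt(51))/57248 = (464*I*sqrt(51))*(1/57248) = 29*I*sqrt(51)/3578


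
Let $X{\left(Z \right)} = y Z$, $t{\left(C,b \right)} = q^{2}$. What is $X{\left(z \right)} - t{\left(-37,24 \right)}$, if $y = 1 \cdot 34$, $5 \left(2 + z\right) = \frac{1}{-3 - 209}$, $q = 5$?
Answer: $- \frac{49307}{530} \approx -93.032$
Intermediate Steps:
$t{\left(C,b \right)} = 25$ ($t{\left(C,b \right)} = 5^{2} = 25$)
$z = - \frac{2121}{1060}$ ($z = -2 + \frac{1}{5 \left(-3 - 209\right)} = -2 + \frac{1}{5 \left(-212\right)} = -2 + \frac{1}{5} \left(- \frac{1}{212}\right) = -2 - \frac{1}{1060} = - \frac{2121}{1060} \approx -2.0009$)
$y = 34$
$X{\left(Z \right)} = 34 Z$
$X{\left(z \right)} - t{\left(-37,24 \right)} = 34 \left(- \frac{2121}{1060}\right) - 25 = - \frac{36057}{530} - 25 = - \frac{49307}{530}$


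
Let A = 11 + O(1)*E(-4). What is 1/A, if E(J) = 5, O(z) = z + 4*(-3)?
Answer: -1/44 ≈ -0.022727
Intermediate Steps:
O(z) = -12 + z (O(z) = z - 12 = -12 + z)
A = -44 (A = 11 + (-12 + 1)*5 = 11 - 11*5 = 11 - 55 = -44)
1/A = 1/(-44) = -1/44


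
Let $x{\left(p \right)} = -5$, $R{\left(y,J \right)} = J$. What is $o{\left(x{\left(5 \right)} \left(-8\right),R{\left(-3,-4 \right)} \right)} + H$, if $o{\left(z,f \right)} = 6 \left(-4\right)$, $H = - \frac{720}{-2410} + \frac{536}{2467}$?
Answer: $- \frac{13962328}{594547} \approx -23.484$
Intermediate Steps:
$H = \frac{306800}{594547}$ ($H = \left(-720\right) \left(- \frac{1}{2410}\right) + 536 \cdot \frac{1}{2467} = \frac{72}{241} + \frac{536}{2467} = \frac{306800}{594547} \approx 0.51602$)
$o{\left(z,f \right)} = -24$
$o{\left(x{\left(5 \right)} \left(-8\right),R{\left(-3,-4 \right)} \right)} + H = -24 + \frac{306800}{594547} = - \frac{13962328}{594547}$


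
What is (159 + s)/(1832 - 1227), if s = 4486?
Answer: 929/121 ≈ 7.6777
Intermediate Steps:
(159 + s)/(1832 - 1227) = (159 + 4486)/(1832 - 1227) = 4645/605 = 4645*(1/605) = 929/121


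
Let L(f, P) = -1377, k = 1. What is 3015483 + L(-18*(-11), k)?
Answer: 3014106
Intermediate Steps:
3015483 + L(-18*(-11), k) = 3015483 - 1377 = 3014106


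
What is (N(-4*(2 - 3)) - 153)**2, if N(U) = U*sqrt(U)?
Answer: 21025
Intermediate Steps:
N(U) = U**(3/2)
(N(-4*(2 - 3)) - 153)**2 = ((-4*(2 - 3))**(3/2) - 153)**2 = ((-4*(-1))**(3/2) - 153)**2 = (4**(3/2) - 153)**2 = (8 - 153)**2 = (-145)**2 = 21025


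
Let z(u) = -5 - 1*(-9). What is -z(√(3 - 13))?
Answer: -4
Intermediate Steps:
z(u) = 4 (z(u) = -5 + 9 = 4)
-z(√(3 - 13)) = -1*4 = -4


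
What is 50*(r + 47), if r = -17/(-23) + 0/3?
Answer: 54900/23 ≈ 2387.0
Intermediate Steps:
r = 17/23 (r = -17*(-1/23) + 0*(⅓) = 17/23 + 0 = 17/23 ≈ 0.73913)
50*(r + 47) = 50*(17/23 + 47) = 50*(1098/23) = 54900/23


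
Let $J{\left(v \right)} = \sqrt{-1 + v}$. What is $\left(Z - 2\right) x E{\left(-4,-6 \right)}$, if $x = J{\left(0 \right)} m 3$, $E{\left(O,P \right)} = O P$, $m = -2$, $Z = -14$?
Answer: $2304 i \approx 2304.0 i$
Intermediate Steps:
$x = - 6 i$ ($x = \sqrt{-1 + 0} \left(-2\right) 3 = \sqrt{-1} \left(-2\right) 3 = i \left(-2\right) 3 = - 2 i 3 = - 6 i \approx - 6.0 i$)
$\left(Z - 2\right) x E{\left(-4,-6 \right)} = \left(-14 - 2\right) \left(- 6 i\right) \left(\left(-4\right) \left(-6\right)\right) = - 16 \left(- 6 i\right) 24 = 96 i 24 = 2304 i$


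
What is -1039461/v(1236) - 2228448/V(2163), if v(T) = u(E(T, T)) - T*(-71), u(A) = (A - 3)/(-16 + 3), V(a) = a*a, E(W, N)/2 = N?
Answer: -7306471553761/591765680919 ≈ -12.347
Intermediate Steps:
E(W, N) = 2*N
V(a) = a**2
u(A) = 3/13 - A/13 (u(A) = (-3 + A)/(-13) = (-3 + A)*(-1/13) = 3/13 - A/13)
v(T) = 3/13 + 921*T/13 (v(T) = (3/13 - 2*T/13) - T*(-71) = (3/13 - 2*T/13) - (-71)*T = (3/13 - 2*T/13) + 71*T = 3/13 + 921*T/13)
-1039461/v(1236) - 2228448/V(2163) = -1039461/(3/13 + (921/13)*1236) - 2228448/(2163**2) = -1039461/(3/13 + 1138356/13) - 2228448/4678569 = -1039461/1138359/13 - 2228448*1/4678569 = -1039461*13/1138359 - 742816/1559523 = -4504331/379453 - 742816/1559523 = -7306471553761/591765680919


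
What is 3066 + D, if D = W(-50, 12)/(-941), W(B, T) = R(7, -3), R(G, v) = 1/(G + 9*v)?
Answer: 57702121/18820 ≈ 3066.0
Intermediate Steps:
W(B, T) = -1/20 (W(B, T) = 1/(7 + 9*(-3)) = 1/(7 - 27) = 1/(-20) = -1/20)
D = 1/18820 (D = -1/20/(-941) = -1/20*(-1/941) = 1/18820 ≈ 5.3135e-5)
3066 + D = 3066 + 1/18820 = 57702121/18820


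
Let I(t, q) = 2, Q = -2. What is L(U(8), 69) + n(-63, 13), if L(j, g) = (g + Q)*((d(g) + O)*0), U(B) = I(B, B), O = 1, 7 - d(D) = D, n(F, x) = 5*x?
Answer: 65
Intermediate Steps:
d(D) = 7 - D
U(B) = 2
L(j, g) = 0 (L(j, g) = (g - 2)*(((7 - g) + 1)*0) = (-2 + g)*((8 - g)*0) = (-2 + g)*0 = 0)
L(U(8), 69) + n(-63, 13) = 0 + 5*13 = 0 + 65 = 65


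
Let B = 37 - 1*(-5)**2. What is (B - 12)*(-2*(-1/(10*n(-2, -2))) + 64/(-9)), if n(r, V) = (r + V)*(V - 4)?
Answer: 0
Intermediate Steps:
n(r, V) = (-4 + V)*(V + r) (n(r, V) = (V + r)*(-4 + V) = (-4 + V)*(V + r))
B = 12 (B = 37 - 1*25 = 37 - 25 = 12)
(B - 12)*(-2*(-1/(10*n(-2, -2))) + 64/(-9)) = (12 - 12)*(-2*(-1/(10*((-2)**2 - 4*(-2) - 4*(-2) - 2*(-2)))) + 64/(-9)) = 0*(-2*(-1/(10*(4 + 8 + 8 + 4))) + 64*(-1/9)) = 0*(-2/((-10*24)) - 64/9) = 0*(-2/(-240) - 64/9) = 0*(-2*(-1/240) - 64/9) = 0*(1/120 - 64/9) = 0*(-2557/360) = 0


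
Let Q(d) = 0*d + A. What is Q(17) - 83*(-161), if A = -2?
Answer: 13361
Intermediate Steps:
Q(d) = -2 (Q(d) = 0*d - 2 = 0 - 2 = -2)
Q(17) - 83*(-161) = -2 - 83*(-161) = -2 + 13363 = 13361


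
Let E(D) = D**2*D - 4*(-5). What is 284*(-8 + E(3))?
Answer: 11076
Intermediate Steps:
E(D) = 20 + D**3 (E(D) = D**3 + 20 = 20 + D**3)
284*(-8 + E(3)) = 284*(-8 + (20 + 3**3)) = 284*(-8 + (20 + 27)) = 284*(-8 + 47) = 284*39 = 11076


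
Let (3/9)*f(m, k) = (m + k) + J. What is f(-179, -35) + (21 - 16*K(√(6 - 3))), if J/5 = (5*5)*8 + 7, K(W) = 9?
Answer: 2340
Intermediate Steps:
J = 1035 (J = 5*((5*5)*8 + 7) = 5*(25*8 + 7) = 5*(200 + 7) = 5*207 = 1035)
f(m, k) = 3105 + 3*k + 3*m (f(m, k) = 3*((m + k) + 1035) = 3*((k + m) + 1035) = 3*(1035 + k + m) = 3105 + 3*k + 3*m)
f(-179, -35) + (21 - 16*K(√(6 - 3))) = (3105 + 3*(-35) + 3*(-179)) + (21 - 16*9) = (3105 - 105 - 537) + (21 - 144) = 2463 - 123 = 2340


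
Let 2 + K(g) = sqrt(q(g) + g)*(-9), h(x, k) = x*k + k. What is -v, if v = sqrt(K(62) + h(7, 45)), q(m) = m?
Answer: -sqrt(358 - 18*sqrt(31)) ≈ -16.056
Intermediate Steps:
h(x, k) = k + k*x (h(x, k) = k*x + k = k + k*x)
K(g) = -2 - 9*sqrt(2)*sqrt(g) (K(g) = -2 + sqrt(g + g)*(-9) = -2 + sqrt(2*g)*(-9) = -2 + (sqrt(2)*sqrt(g))*(-9) = -2 - 9*sqrt(2)*sqrt(g))
v = sqrt(358 - 18*sqrt(31)) (v = sqrt((-2 - 9*sqrt(2)*sqrt(62)) + 45*(1 + 7)) = sqrt((-2 - 18*sqrt(31)) + 45*8) = sqrt((-2 - 18*sqrt(31)) + 360) = sqrt(358 - 18*sqrt(31)) ≈ 16.056)
-v = -sqrt(358 - 18*sqrt(31))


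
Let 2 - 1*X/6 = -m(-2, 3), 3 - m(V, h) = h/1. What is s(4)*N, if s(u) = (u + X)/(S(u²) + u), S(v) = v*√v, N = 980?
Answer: 3920/17 ≈ 230.59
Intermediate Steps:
m(V, h) = 3 - h (m(V, h) = 3 - h/1 = 3 - h)
S(v) = v^(3/2)
X = 12 (X = 12 - (-6)*(3 - 1*3) = 12 - (-6)*(3 - 3) = 12 - (-6)*0 = 12 - 6*0 = 12 + 0 = 12)
s(u) = (12 + u)/(u + (u²)^(3/2)) (s(u) = (u + 12)/((u²)^(3/2) + u) = (12 + u)/(u + (u²)^(3/2)))
s(4)*N = ((12 + 4)/(4 + (4²)^(3/2)))*980 = (16/(4 + 16^(3/2)))*980 = (16/(4 + 64))*980 = (16/68)*980 = ((1/68)*16)*980 = (4/17)*980 = 3920/17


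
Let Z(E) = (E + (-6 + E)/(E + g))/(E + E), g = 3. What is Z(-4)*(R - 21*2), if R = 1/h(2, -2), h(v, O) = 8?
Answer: 1005/32 ≈ 31.406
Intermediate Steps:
Z(E) = (E + (-6 + E)/(3 + E))/(2*E) (Z(E) = (E + (-6 + E)/(E + 3))/(E + E) = (E + (-6 + E)/(3 + E))/((2*E)) = (E + (-6 + E)/(3 + E))*(1/(2*E)) = (E + (-6 + E)/(3 + E))/(2*E))
R = ⅛ (R = 1/8 = ⅛ ≈ 0.12500)
Z(-4)*(R - 21*2) = ((½)*(-6 + (-4)² + 4*(-4))/(-4*(3 - 4)))*(⅛ - 21*2) = ((½)*(-¼)*(-6 + 16 - 16)/(-1))*(⅛ - 42) = ((½)*(-¼)*(-1)*(-6))*(-335/8) = -¾*(-335/8) = 1005/32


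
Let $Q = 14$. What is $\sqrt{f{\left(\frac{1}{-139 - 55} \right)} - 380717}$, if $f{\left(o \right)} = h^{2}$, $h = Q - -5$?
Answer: $2 i \sqrt{95089} \approx 616.73 i$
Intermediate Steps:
$h = 19$ ($h = 14 - -5 = 14 + 5 = 19$)
$f{\left(o \right)} = 361$ ($f{\left(o \right)} = 19^{2} = 361$)
$\sqrt{f{\left(\frac{1}{-139 - 55} \right)} - 380717} = \sqrt{361 - 380717} = \sqrt{-380356} = 2 i \sqrt{95089}$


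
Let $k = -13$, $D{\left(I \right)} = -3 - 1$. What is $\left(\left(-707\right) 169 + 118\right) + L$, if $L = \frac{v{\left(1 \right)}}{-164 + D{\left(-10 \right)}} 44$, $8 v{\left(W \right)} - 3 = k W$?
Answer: $- \frac{20053265}{168} \approx -1.1936 \cdot 10^{5}$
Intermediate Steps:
$D{\left(I \right)} = -4$ ($D{\left(I \right)} = -3 - 1 = -4$)
$v{\left(W \right)} = \frac{3}{8} - \frac{13 W}{8}$ ($v{\left(W \right)} = \frac{3}{8} + \frac{\left(-13\right) W}{8} = \frac{3}{8} - \frac{13 W}{8}$)
$L = \frac{55}{168}$ ($L = \frac{\frac{3}{8} - \frac{13}{8}}{-164 - 4} \cdot 44 = \frac{\frac{3}{8} - \frac{13}{8}}{-168} \cdot 44 = \left(- \frac{5}{4}\right) \left(- \frac{1}{168}\right) 44 = \frac{5}{672} \cdot 44 = \frac{55}{168} \approx 0.32738$)
$\left(\left(-707\right) 169 + 118\right) + L = \left(\left(-707\right) 169 + 118\right) + \frac{55}{168} = \left(-119483 + 118\right) + \frac{55}{168} = -119365 + \frac{55}{168} = - \frac{20053265}{168}$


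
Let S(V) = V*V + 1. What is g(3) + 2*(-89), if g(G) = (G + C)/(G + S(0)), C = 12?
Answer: -697/4 ≈ -174.25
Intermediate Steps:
S(V) = 1 + V² (S(V) = V² + 1 = 1 + V²)
g(G) = (12 + G)/(1 + G) (g(G) = (G + 12)/(G + (1 + 0²)) = (12 + G)/(G + (1 + 0)) = (12 + G)/(G + 1) = (12 + G)/(1 + G))
g(3) + 2*(-89) = (12 + 3)/(1 + 3) + 2*(-89) = 15/4 - 178 = -697/4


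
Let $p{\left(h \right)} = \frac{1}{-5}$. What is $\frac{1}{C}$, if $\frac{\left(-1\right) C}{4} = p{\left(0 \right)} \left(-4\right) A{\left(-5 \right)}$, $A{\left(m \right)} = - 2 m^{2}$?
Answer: $\frac{1}{160} \approx 0.00625$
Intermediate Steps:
$p{\left(h \right)} = - \frac{1}{5}$
$C = 160$ ($C = - 4 \left(- \frac{1}{5}\right) \left(-4\right) \left(- 2 \left(-5\right)^{2}\right) = - 4 \frac{4 \left(\left(-2\right) 25\right)}{5} = - 4 \cdot \frac{4}{5} \left(-50\right) = \left(-4\right) \left(-40\right) = 160$)
$\frac{1}{C} = \frac{1}{160}$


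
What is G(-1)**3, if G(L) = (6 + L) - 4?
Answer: 1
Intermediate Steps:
G(L) = 2 + L
G(-1)**3 = (2 - 1)**3 = 1**3 = 1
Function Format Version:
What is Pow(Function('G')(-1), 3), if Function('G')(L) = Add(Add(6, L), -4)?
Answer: 1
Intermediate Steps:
Function('G')(L) = Add(2, L)
Pow(Function('G')(-1), 3) = Pow(Add(2, -1), 3) = Pow(1, 3) = 1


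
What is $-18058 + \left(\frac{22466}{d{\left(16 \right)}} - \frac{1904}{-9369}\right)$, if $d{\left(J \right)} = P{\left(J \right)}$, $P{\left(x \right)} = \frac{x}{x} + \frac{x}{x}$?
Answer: $- \frac{63941521}{9369} \approx -6824.8$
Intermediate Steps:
$P{\left(x \right)} = 2$ ($P{\left(x \right)} = 1 + 1 = 2$)
$d{\left(J \right)} = 2$
$-18058 + \left(\frac{22466}{d{\left(16 \right)}} - \frac{1904}{-9369}\right) = -18058 + \left(\frac{22466}{2} - \frac{1904}{-9369}\right) = -18058 + \left(22466 \cdot \frac{1}{2} - - \frac{1904}{9369}\right) = -18058 + \left(11233 + \frac{1904}{9369}\right) = -18058 + \frac{105243881}{9369} = - \frac{63941521}{9369}$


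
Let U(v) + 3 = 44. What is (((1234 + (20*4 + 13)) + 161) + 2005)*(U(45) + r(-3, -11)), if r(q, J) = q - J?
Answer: 171157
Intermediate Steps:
U(v) = 41 (U(v) = -3 + 44 = 41)
(((1234 + (20*4 + 13)) + 161) + 2005)*(U(45) + r(-3, -11)) = (((1234 + (20*4 + 13)) + 161) + 2005)*(41 + (-3 - 1*(-11))) = (((1234 + (80 + 13)) + 161) + 2005)*(41 + (-3 + 11)) = (((1234 + 93) + 161) + 2005)*(41 + 8) = ((1327 + 161) + 2005)*49 = (1488 + 2005)*49 = 3493*49 = 171157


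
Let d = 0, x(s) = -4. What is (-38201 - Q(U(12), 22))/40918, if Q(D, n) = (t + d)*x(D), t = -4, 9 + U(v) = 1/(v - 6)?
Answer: -38217/40918 ≈ -0.93399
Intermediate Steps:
U(v) = -9 + 1/(-6 + v) (U(v) = -9 + 1/(v - 6) = -9 + 1/(-6 + v))
Q(D, n) = 16 (Q(D, n) = (-4 + 0)*(-4) = -4*(-4) = 16)
(-38201 - Q(U(12), 22))/40918 = (-38201 - 1*16)/40918 = (-38201 - 16)*(1/40918) = -38217*1/40918 = -38217/40918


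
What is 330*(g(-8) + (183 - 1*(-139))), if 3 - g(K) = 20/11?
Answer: 106650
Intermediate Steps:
g(K) = 13/11 (g(K) = 3 - 20/11 = 13/11)
330*(g(-8) + (183 - 1*(-139))) = 330*(13/11 + (183 - 1*(-139))) = 330*(13/11 + (183 + 139)) = 330*(13/11 + 322) = 330*(3555/11) = 106650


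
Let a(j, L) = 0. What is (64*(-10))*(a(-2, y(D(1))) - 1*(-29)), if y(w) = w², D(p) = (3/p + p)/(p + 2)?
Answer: -18560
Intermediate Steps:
D(p) = (p + 3/p)/(2 + p)
(64*(-10))*(a(-2, y(D(1))) - 1*(-29)) = (64*(-10))*(0 - 1*(-29)) = -640*(0 + 29) = -640*29 = -18560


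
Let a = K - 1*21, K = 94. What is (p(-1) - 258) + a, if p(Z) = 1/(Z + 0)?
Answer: -186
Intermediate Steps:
p(Z) = 1/Z
a = 73 (a = 94 - 1*21 = 94 - 21 = 73)
(p(-1) - 258) + a = (1/(-1) - 258) + 73 = (-1 - 258) + 73 = -259 + 73 = -186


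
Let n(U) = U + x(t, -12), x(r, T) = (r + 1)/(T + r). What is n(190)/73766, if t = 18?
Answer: 1159/442596 ≈ 0.0026186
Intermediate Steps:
x(r, T) = (1 + r)/(T + r)
n(U) = 19/6 + U (n(U) = U + (1 + 18)/(-12 + 18) = U + 19/6 = 19/6 + U)
n(190)/73766 = (19/6 + 190)/73766 = (1159/6)*(1/73766) = 1159/442596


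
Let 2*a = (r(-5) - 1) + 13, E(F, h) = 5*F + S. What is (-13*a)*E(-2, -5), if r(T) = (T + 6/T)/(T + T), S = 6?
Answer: 8203/25 ≈ 328.12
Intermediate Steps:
r(T) = (T + 6/T)/(2*T) (r(T) = (T + 6/T)/((2*T)) = (T + 6/T)*(1/(2*T)) = (T + 6/T)/(2*T))
E(F, h) = 6 + 5*F (E(F, h) = 5*F + 6 = 6 + 5*F)
a = 631/100 (a = (((½ + 3/(-5)²) - 1) + 13)/2 = (((½ + 3*(1/25)) - 1) + 13)/2 = (((½ + 3/25) - 1) + 13)/2 = ((31/50 - 1) + 13)/2 = (-19/50 + 13)/2 = (½)*(631/50) = 631/100 ≈ 6.3100)
(-13*a)*E(-2, -5) = (-13*631/100)*(6 + 5*(-2)) = -8203*(6 - 10)/100 = -8203/100*(-4) = 8203/25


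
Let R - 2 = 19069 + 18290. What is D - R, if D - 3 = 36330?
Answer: -1028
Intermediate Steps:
D = 36333 (D = 3 + 36330 = 36333)
R = 37361 (R = 2 + (19069 + 18290) = 2 + 37359 = 37361)
D - R = 36333 - 1*37361 = 36333 - 37361 = -1028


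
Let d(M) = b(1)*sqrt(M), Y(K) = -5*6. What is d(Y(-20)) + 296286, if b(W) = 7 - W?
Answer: 296286 + 6*I*sqrt(30) ≈ 2.9629e+5 + 32.863*I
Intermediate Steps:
Y(K) = -30
d(M) = 6*sqrt(M) (d(M) = (7 - 1*1)*sqrt(M) = (7 - 1)*sqrt(M) = 6*sqrt(M))
d(Y(-20)) + 296286 = 6*sqrt(-30) + 296286 = 6*(I*sqrt(30)) + 296286 = 6*I*sqrt(30) + 296286 = 296286 + 6*I*sqrt(30)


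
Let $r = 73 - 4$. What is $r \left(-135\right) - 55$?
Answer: $-9370$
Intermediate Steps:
$r = 69$
$r \left(-135\right) - 55 = 69 \left(-135\right) - 55 = -9315 - 55 = -9370$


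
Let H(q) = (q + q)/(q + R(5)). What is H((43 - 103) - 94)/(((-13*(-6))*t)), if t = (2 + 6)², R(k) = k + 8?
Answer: 77/175968 ≈ 0.00043758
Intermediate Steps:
R(k) = 8 + k
t = 64 (t = 8² = 64)
H(q) = 2*q/(13 + q) (H(q) = (q + q)/(q + (8 + 5)) = (2*q)/(q + 13) = (2*q)/(13 + q) = 2*q/(13 + q))
H((43 - 103) - 94)/(((-13*(-6))*t)) = (2*((43 - 103) - 94)/(13 + ((43 - 103) - 94)))/((-13*(-6)*64)) = (2*(-60 - 94)/(13 + (-60 - 94)))/((78*64)) = (2*(-154)/(13 - 154))/4992 = (2*(-154)/(-141))*(1/4992) = (2*(-154)*(-1/141))*(1/4992) = (308/141)*(1/4992) = 77/175968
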